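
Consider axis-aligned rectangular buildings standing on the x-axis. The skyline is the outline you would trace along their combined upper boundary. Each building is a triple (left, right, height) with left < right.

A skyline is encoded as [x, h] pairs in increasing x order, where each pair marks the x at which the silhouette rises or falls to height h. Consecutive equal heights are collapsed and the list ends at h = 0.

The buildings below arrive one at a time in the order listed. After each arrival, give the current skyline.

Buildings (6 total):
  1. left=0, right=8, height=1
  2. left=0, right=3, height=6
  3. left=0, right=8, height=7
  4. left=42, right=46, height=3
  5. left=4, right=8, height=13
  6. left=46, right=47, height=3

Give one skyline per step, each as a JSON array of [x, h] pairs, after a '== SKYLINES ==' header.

== SKYLINES ==
[[0,1],[8,0]]
[[0,6],[3,1],[8,0]]
[[0,7],[8,0]]
[[0,7],[8,0],[42,3],[46,0]]
[[0,7],[4,13],[8,0],[42,3],[46,0]]
[[0,7],[4,13],[8,0],[42,3],[47,0]]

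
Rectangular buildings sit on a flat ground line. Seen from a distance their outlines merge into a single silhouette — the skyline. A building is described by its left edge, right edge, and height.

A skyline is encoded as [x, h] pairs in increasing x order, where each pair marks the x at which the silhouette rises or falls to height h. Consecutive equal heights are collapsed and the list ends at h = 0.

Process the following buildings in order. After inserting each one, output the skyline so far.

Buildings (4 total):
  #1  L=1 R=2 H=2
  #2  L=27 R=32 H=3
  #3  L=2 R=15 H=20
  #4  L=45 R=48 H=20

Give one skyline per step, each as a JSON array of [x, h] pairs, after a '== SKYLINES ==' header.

== SKYLINES ==
[[1,2],[2,0]]
[[1,2],[2,0],[27,3],[32,0]]
[[1,2],[2,20],[15,0],[27,3],[32,0]]
[[1,2],[2,20],[15,0],[27,3],[32,0],[45,20],[48,0]]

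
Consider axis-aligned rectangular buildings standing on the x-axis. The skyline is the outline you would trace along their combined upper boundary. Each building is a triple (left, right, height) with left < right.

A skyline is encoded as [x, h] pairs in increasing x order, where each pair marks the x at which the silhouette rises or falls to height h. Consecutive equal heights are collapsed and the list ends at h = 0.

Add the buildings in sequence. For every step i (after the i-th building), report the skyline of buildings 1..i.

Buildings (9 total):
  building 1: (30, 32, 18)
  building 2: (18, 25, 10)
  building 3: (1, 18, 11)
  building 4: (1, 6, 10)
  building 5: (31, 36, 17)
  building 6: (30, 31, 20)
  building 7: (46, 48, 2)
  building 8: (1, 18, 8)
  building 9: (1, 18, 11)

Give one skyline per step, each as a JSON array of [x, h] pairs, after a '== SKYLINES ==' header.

== SKYLINES ==
[[30,18],[32,0]]
[[18,10],[25,0],[30,18],[32,0]]
[[1,11],[18,10],[25,0],[30,18],[32,0]]
[[1,11],[18,10],[25,0],[30,18],[32,0]]
[[1,11],[18,10],[25,0],[30,18],[32,17],[36,0]]
[[1,11],[18,10],[25,0],[30,20],[31,18],[32,17],[36,0]]
[[1,11],[18,10],[25,0],[30,20],[31,18],[32,17],[36,0],[46,2],[48,0]]
[[1,11],[18,10],[25,0],[30,20],[31,18],[32,17],[36,0],[46,2],[48,0]]
[[1,11],[18,10],[25,0],[30,20],[31,18],[32,17],[36,0],[46,2],[48,0]]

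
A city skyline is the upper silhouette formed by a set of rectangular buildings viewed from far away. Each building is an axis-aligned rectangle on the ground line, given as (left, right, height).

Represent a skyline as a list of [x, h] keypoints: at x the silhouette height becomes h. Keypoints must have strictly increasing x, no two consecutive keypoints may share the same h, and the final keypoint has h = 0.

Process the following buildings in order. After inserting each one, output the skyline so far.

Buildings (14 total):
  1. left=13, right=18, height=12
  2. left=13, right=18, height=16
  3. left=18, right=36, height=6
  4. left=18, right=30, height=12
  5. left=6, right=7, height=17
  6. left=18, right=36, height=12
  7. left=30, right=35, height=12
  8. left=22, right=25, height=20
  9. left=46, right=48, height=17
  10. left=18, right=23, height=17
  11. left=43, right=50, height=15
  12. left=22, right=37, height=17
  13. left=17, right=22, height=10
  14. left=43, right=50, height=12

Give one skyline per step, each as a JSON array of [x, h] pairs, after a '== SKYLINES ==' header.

== SKYLINES ==
[[13,12],[18,0]]
[[13,16],[18,0]]
[[13,16],[18,6],[36,0]]
[[13,16],[18,12],[30,6],[36,0]]
[[6,17],[7,0],[13,16],[18,12],[30,6],[36,0]]
[[6,17],[7,0],[13,16],[18,12],[36,0]]
[[6,17],[7,0],[13,16],[18,12],[36,0]]
[[6,17],[7,0],[13,16],[18,12],[22,20],[25,12],[36,0]]
[[6,17],[7,0],[13,16],[18,12],[22,20],[25,12],[36,0],[46,17],[48,0]]
[[6,17],[7,0],[13,16],[18,17],[22,20],[25,12],[36,0],[46,17],[48,0]]
[[6,17],[7,0],[13,16],[18,17],[22,20],[25,12],[36,0],[43,15],[46,17],[48,15],[50,0]]
[[6,17],[7,0],[13,16],[18,17],[22,20],[25,17],[37,0],[43,15],[46,17],[48,15],[50,0]]
[[6,17],[7,0],[13,16],[18,17],[22,20],[25,17],[37,0],[43,15],[46,17],[48,15],[50,0]]
[[6,17],[7,0],[13,16],[18,17],[22,20],[25,17],[37,0],[43,15],[46,17],[48,15],[50,0]]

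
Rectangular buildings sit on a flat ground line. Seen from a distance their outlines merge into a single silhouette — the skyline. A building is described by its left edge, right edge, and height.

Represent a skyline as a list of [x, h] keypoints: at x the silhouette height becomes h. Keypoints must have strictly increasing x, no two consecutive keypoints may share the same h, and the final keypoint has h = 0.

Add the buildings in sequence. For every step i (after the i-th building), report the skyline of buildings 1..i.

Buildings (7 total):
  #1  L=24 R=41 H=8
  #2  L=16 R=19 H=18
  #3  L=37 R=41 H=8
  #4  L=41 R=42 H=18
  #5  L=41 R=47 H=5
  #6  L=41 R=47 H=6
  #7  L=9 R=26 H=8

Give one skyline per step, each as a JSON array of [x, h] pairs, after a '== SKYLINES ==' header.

== SKYLINES ==
[[24,8],[41,0]]
[[16,18],[19,0],[24,8],[41,0]]
[[16,18],[19,0],[24,8],[41,0]]
[[16,18],[19,0],[24,8],[41,18],[42,0]]
[[16,18],[19,0],[24,8],[41,18],[42,5],[47,0]]
[[16,18],[19,0],[24,8],[41,18],[42,6],[47,0]]
[[9,8],[16,18],[19,8],[41,18],[42,6],[47,0]]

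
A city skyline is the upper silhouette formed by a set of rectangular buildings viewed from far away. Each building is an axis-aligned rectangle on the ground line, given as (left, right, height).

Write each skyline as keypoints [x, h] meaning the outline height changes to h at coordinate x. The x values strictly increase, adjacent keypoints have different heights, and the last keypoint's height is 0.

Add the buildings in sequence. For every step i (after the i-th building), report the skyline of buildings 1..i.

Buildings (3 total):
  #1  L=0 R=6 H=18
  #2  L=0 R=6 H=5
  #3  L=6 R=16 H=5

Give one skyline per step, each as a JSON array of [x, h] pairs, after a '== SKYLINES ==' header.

== SKYLINES ==
[[0,18],[6,0]]
[[0,18],[6,0]]
[[0,18],[6,5],[16,0]]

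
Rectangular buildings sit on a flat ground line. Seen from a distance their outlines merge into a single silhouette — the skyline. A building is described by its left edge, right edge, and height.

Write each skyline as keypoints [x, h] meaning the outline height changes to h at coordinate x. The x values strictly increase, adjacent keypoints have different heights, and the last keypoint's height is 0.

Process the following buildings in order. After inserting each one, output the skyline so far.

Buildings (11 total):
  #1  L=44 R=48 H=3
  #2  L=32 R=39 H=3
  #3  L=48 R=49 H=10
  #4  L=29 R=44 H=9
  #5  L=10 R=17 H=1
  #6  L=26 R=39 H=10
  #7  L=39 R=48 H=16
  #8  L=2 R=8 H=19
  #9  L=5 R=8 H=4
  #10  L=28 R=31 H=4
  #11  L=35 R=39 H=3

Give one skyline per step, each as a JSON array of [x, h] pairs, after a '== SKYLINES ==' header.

== SKYLINES ==
[[44,3],[48,0]]
[[32,3],[39,0],[44,3],[48,0]]
[[32,3],[39,0],[44,3],[48,10],[49,0]]
[[29,9],[44,3],[48,10],[49,0]]
[[10,1],[17,0],[29,9],[44,3],[48,10],[49,0]]
[[10,1],[17,0],[26,10],[39,9],[44,3],[48,10],[49,0]]
[[10,1],[17,0],[26,10],[39,16],[48,10],[49,0]]
[[2,19],[8,0],[10,1],[17,0],[26,10],[39,16],[48,10],[49,0]]
[[2,19],[8,0],[10,1],[17,0],[26,10],[39,16],[48,10],[49,0]]
[[2,19],[8,0],[10,1],[17,0],[26,10],[39,16],[48,10],[49,0]]
[[2,19],[8,0],[10,1],[17,0],[26,10],[39,16],[48,10],[49,0]]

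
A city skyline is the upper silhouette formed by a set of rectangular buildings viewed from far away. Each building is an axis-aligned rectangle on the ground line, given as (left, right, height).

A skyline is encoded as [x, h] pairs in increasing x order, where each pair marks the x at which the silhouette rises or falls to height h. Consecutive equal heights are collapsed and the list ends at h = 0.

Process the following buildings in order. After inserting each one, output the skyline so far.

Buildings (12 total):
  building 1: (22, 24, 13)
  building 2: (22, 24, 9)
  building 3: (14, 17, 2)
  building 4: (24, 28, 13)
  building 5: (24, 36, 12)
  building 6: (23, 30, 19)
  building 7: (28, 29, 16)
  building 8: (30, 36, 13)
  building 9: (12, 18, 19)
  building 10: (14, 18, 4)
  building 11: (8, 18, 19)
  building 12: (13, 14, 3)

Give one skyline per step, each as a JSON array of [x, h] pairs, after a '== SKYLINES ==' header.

== SKYLINES ==
[[22,13],[24,0]]
[[22,13],[24,0]]
[[14,2],[17,0],[22,13],[24,0]]
[[14,2],[17,0],[22,13],[28,0]]
[[14,2],[17,0],[22,13],[28,12],[36,0]]
[[14,2],[17,0],[22,13],[23,19],[30,12],[36,0]]
[[14,2],[17,0],[22,13],[23,19],[30,12],[36,0]]
[[14,2],[17,0],[22,13],[23,19],[30,13],[36,0]]
[[12,19],[18,0],[22,13],[23,19],[30,13],[36,0]]
[[12,19],[18,0],[22,13],[23,19],[30,13],[36,0]]
[[8,19],[18,0],[22,13],[23,19],[30,13],[36,0]]
[[8,19],[18,0],[22,13],[23,19],[30,13],[36,0]]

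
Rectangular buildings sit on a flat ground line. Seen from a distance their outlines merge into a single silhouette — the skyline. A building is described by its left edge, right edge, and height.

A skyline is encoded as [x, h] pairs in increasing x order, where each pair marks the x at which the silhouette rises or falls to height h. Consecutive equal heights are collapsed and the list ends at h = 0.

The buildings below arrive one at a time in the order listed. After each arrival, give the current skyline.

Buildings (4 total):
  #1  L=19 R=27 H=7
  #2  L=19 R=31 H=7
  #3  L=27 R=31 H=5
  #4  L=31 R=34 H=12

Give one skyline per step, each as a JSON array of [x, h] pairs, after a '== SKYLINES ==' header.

== SKYLINES ==
[[19,7],[27,0]]
[[19,7],[31,0]]
[[19,7],[31,0]]
[[19,7],[31,12],[34,0]]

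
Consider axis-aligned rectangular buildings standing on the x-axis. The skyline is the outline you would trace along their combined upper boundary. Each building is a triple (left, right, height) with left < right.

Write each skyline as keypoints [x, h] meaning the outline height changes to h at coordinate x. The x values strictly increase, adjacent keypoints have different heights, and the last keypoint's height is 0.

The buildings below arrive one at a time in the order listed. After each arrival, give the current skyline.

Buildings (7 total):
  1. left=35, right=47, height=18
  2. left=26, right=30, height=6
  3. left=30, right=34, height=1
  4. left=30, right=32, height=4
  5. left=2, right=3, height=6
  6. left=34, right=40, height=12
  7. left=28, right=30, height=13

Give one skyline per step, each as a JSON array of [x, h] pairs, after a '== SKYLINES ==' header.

== SKYLINES ==
[[35,18],[47,0]]
[[26,6],[30,0],[35,18],[47,0]]
[[26,6],[30,1],[34,0],[35,18],[47,0]]
[[26,6],[30,4],[32,1],[34,0],[35,18],[47,0]]
[[2,6],[3,0],[26,6],[30,4],[32,1],[34,0],[35,18],[47,0]]
[[2,6],[3,0],[26,6],[30,4],[32,1],[34,12],[35,18],[47,0]]
[[2,6],[3,0],[26,6],[28,13],[30,4],[32,1],[34,12],[35,18],[47,0]]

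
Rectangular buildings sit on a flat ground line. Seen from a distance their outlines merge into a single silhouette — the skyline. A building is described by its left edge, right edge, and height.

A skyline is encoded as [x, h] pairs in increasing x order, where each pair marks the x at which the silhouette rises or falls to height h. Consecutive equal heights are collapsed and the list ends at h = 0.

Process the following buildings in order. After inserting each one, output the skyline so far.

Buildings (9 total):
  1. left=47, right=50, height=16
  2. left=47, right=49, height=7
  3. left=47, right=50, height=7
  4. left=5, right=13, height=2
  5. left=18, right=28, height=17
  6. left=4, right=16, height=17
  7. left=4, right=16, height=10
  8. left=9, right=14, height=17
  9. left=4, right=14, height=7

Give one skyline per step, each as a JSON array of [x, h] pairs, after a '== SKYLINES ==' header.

== SKYLINES ==
[[47,16],[50,0]]
[[47,16],[50,0]]
[[47,16],[50,0]]
[[5,2],[13,0],[47,16],[50,0]]
[[5,2],[13,0],[18,17],[28,0],[47,16],[50,0]]
[[4,17],[16,0],[18,17],[28,0],[47,16],[50,0]]
[[4,17],[16,0],[18,17],[28,0],[47,16],[50,0]]
[[4,17],[16,0],[18,17],[28,0],[47,16],[50,0]]
[[4,17],[16,0],[18,17],[28,0],[47,16],[50,0]]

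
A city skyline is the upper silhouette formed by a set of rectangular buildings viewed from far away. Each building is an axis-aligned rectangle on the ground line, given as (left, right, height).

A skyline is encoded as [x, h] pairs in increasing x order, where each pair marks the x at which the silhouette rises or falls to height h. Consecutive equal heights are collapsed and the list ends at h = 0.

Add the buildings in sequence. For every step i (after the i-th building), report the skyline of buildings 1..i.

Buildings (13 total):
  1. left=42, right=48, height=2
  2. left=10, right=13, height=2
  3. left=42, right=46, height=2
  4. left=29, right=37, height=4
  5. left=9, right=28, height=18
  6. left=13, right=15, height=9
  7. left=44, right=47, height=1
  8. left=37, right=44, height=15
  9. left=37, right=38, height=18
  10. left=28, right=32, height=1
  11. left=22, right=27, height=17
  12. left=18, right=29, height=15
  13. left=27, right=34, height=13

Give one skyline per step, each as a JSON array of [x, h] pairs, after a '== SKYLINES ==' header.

== SKYLINES ==
[[42,2],[48,0]]
[[10,2],[13,0],[42,2],[48,0]]
[[10,2],[13,0],[42,2],[48,0]]
[[10,2],[13,0],[29,4],[37,0],[42,2],[48,0]]
[[9,18],[28,0],[29,4],[37,0],[42,2],[48,0]]
[[9,18],[28,0],[29,4],[37,0],[42,2],[48,0]]
[[9,18],[28,0],[29,4],[37,0],[42,2],[48,0]]
[[9,18],[28,0],[29,4],[37,15],[44,2],[48,0]]
[[9,18],[28,0],[29,4],[37,18],[38,15],[44,2],[48,0]]
[[9,18],[28,1],[29,4],[37,18],[38,15],[44,2],[48,0]]
[[9,18],[28,1],[29,4],[37,18],[38,15],[44,2],[48,0]]
[[9,18],[28,15],[29,4],[37,18],[38,15],[44,2],[48,0]]
[[9,18],[28,15],[29,13],[34,4],[37,18],[38,15],[44,2],[48,0]]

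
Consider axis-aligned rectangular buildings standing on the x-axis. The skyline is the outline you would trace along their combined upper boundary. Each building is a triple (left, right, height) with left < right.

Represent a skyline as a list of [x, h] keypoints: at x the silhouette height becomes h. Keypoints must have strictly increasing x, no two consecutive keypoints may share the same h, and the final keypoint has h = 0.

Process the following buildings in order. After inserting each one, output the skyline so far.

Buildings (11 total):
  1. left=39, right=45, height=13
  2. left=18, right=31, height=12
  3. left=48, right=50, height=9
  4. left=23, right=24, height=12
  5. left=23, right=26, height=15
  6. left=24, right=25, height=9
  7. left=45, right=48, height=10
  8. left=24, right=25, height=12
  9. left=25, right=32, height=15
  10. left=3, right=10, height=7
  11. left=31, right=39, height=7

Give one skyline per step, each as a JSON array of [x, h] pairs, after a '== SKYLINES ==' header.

== SKYLINES ==
[[39,13],[45,0]]
[[18,12],[31,0],[39,13],[45,0]]
[[18,12],[31,0],[39,13],[45,0],[48,9],[50,0]]
[[18,12],[31,0],[39,13],[45,0],[48,9],[50,0]]
[[18,12],[23,15],[26,12],[31,0],[39,13],[45,0],[48,9],[50,0]]
[[18,12],[23,15],[26,12],[31,0],[39,13],[45,0],[48,9],[50,0]]
[[18,12],[23,15],[26,12],[31,0],[39,13],[45,10],[48,9],[50,0]]
[[18,12],[23,15],[26,12],[31,0],[39,13],[45,10],[48,9],[50,0]]
[[18,12],[23,15],[32,0],[39,13],[45,10],[48,9],[50,0]]
[[3,7],[10,0],[18,12],[23,15],[32,0],[39,13],[45,10],[48,9],[50,0]]
[[3,7],[10,0],[18,12],[23,15],[32,7],[39,13],[45,10],[48,9],[50,0]]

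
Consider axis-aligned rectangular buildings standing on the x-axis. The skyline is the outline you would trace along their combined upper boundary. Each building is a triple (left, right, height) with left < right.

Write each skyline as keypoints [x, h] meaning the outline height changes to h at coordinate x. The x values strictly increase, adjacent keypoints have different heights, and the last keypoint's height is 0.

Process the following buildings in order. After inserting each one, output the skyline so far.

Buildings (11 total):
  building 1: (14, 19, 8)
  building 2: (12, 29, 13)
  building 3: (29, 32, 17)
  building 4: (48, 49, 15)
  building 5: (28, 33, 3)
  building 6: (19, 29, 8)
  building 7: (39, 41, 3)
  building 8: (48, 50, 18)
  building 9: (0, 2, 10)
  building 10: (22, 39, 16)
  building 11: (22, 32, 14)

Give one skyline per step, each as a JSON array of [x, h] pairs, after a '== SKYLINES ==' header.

== SKYLINES ==
[[14,8],[19,0]]
[[12,13],[29,0]]
[[12,13],[29,17],[32,0]]
[[12,13],[29,17],[32,0],[48,15],[49,0]]
[[12,13],[29,17],[32,3],[33,0],[48,15],[49,0]]
[[12,13],[29,17],[32,3],[33,0],[48,15],[49,0]]
[[12,13],[29,17],[32,3],[33,0],[39,3],[41,0],[48,15],[49,0]]
[[12,13],[29,17],[32,3],[33,0],[39,3],[41,0],[48,18],[50,0]]
[[0,10],[2,0],[12,13],[29,17],[32,3],[33,0],[39,3],[41,0],[48,18],[50,0]]
[[0,10],[2,0],[12,13],[22,16],[29,17],[32,16],[39,3],[41,0],[48,18],[50,0]]
[[0,10],[2,0],[12,13],[22,16],[29,17],[32,16],[39,3],[41,0],[48,18],[50,0]]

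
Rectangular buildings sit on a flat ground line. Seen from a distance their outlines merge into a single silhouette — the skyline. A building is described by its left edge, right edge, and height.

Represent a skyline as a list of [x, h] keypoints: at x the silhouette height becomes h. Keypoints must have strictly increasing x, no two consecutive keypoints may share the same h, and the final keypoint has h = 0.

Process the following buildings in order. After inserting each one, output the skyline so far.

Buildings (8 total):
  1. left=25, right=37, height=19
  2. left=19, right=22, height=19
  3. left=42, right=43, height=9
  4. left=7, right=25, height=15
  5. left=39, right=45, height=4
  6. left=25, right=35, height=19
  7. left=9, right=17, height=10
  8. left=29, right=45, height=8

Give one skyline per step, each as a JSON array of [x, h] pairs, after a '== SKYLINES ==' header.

== SKYLINES ==
[[25,19],[37,0]]
[[19,19],[22,0],[25,19],[37,0]]
[[19,19],[22,0],[25,19],[37,0],[42,9],[43,0]]
[[7,15],[19,19],[22,15],[25,19],[37,0],[42,9],[43,0]]
[[7,15],[19,19],[22,15],[25,19],[37,0],[39,4],[42,9],[43,4],[45,0]]
[[7,15],[19,19],[22,15],[25,19],[37,0],[39,4],[42,9],[43,4],[45,0]]
[[7,15],[19,19],[22,15],[25,19],[37,0],[39,4],[42,9],[43,4],[45,0]]
[[7,15],[19,19],[22,15],[25,19],[37,8],[42,9],[43,8],[45,0]]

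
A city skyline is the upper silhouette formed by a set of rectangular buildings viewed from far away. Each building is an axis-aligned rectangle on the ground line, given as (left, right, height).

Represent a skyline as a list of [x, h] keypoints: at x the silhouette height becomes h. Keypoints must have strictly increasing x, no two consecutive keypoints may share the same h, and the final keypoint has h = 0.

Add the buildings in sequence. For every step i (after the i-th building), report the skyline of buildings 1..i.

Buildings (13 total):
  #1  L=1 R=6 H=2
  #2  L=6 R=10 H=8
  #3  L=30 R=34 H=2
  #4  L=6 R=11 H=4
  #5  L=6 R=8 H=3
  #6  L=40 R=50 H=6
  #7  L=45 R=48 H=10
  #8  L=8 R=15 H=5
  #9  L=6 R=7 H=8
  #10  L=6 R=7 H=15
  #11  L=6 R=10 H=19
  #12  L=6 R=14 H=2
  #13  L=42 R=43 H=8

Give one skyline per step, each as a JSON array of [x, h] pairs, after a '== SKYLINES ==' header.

== SKYLINES ==
[[1,2],[6,0]]
[[1,2],[6,8],[10,0]]
[[1,2],[6,8],[10,0],[30,2],[34,0]]
[[1,2],[6,8],[10,4],[11,0],[30,2],[34,0]]
[[1,2],[6,8],[10,4],[11,0],[30,2],[34,0]]
[[1,2],[6,8],[10,4],[11,0],[30,2],[34,0],[40,6],[50,0]]
[[1,2],[6,8],[10,4],[11,0],[30,2],[34,0],[40,6],[45,10],[48,6],[50,0]]
[[1,2],[6,8],[10,5],[15,0],[30,2],[34,0],[40,6],[45,10],[48,6],[50,0]]
[[1,2],[6,8],[10,5],[15,0],[30,2],[34,0],[40,6],[45,10],[48,6],[50,0]]
[[1,2],[6,15],[7,8],[10,5],[15,0],[30,2],[34,0],[40,6],[45,10],[48,6],[50,0]]
[[1,2],[6,19],[10,5],[15,0],[30,2],[34,0],[40,6],[45,10],[48,6],[50,0]]
[[1,2],[6,19],[10,5],[15,0],[30,2],[34,0],[40,6],[45,10],[48,6],[50,0]]
[[1,2],[6,19],[10,5],[15,0],[30,2],[34,0],[40,6],[42,8],[43,6],[45,10],[48,6],[50,0]]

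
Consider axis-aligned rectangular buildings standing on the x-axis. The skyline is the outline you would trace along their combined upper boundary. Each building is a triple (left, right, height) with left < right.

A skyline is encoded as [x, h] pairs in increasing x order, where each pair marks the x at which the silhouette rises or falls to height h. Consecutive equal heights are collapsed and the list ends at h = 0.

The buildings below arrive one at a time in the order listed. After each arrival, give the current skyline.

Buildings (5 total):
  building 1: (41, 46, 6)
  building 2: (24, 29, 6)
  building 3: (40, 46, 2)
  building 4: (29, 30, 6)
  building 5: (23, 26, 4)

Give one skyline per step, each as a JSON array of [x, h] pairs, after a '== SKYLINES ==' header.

== SKYLINES ==
[[41,6],[46,0]]
[[24,6],[29,0],[41,6],[46,0]]
[[24,6],[29,0],[40,2],[41,6],[46,0]]
[[24,6],[30,0],[40,2],[41,6],[46,0]]
[[23,4],[24,6],[30,0],[40,2],[41,6],[46,0]]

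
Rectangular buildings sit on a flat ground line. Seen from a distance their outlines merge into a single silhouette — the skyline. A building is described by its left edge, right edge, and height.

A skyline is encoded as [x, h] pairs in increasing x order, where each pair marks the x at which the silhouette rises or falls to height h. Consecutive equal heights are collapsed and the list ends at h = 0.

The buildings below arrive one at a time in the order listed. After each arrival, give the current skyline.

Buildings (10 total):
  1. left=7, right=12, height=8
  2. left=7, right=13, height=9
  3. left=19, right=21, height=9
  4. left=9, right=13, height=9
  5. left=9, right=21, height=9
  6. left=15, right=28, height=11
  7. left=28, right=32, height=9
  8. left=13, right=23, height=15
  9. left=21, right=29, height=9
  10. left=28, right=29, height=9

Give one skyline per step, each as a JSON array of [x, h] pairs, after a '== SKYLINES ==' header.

== SKYLINES ==
[[7,8],[12,0]]
[[7,9],[13,0]]
[[7,9],[13,0],[19,9],[21,0]]
[[7,9],[13,0],[19,9],[21,0]]
[[7,9],[21,0]]
[[7,9],[15,11],[28,0]]
[[7,9],[15,11],[28,9],[32,0]]
[[7,9],[13,15],[23,11],[28,9],[32,0]]
[[7,9],[13,15],[23,11],[28,9],[32,0]]
[[7,9],[13,15],[23,11],[28,9],[32,0]]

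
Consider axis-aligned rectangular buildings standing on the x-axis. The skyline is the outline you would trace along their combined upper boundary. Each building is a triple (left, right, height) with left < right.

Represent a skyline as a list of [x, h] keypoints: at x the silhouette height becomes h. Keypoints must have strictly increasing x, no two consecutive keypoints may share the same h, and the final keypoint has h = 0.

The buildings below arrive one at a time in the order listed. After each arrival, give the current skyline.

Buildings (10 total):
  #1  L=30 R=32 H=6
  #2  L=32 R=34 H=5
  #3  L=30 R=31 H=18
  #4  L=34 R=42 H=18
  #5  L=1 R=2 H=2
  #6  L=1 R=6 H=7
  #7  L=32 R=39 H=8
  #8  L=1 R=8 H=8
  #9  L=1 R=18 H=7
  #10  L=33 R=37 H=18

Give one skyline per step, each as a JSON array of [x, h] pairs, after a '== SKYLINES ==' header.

== SKYLINES ==
[[30,6],[32,0]]
[[30,6],[32,5],[34,0]]
[[30,18],[31,6],[32,5],[34,0]]
[[30,18],[31,6],[32,5],[34,18],[42,0]]
[[1,2],[2,0],[30,18],[31,6],[32,5],[34,18],[42,0]]
[[1,7],[6,0],[30,18],[31,6],[32,5],[34,18],[42,0]]
[[1,7],[6,0],[30,18],[31,6],[32,8],[34,18],[42,0]]
[[1,8],[8,0],[30,18],[31,6],[32,8],[34,18],[42,0]]
[[1,8],[8,7],[18,0],[30,18],[31,6],[32,8],[34,18],[42,0]]
[[1,8],[8,7],[18,0],[30,18],[31,6],[32,8],[33,18],[42,0]]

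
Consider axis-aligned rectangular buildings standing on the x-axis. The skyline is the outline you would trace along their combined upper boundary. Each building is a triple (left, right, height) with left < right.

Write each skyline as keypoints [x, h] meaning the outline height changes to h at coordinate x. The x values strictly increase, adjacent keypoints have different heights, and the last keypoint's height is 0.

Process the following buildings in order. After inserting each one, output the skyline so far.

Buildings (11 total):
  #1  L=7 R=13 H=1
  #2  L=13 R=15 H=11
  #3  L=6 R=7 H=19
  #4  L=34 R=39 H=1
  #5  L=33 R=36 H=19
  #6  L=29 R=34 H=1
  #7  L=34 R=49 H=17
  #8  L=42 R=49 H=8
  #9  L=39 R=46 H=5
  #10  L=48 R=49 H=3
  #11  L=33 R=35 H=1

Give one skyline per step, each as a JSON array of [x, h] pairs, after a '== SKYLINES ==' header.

== SKYLINES ==
[[7,1],[13,0]]
[[7,1],[13,11],[15,0]]
[[6,19],[7,1],[13,11],[15,0]]
[[6,19],[7,1],[13,11],[15,0],[34,1],[39,0]]
[[6,19],[7,1],[13,11],[15,0],[33,19],[36,1],[39,0]]
[[6,19],[7,1],[13,11],[15,0],[29,1],[33,19],[36,1],[39,0]]
[[6,19],[7,1],[13,11],[15,0],[29,1],[33,19],[36,17],[49,0]]
[[6,19],[7,1],[13,11],[15,0],[29,1],[33,19],[36,17],[49,0]]
[[6,19],[7,1],[13,11],[15,0],[29,1],[33,19],[36,17],[49,0]]
[[6,19],[7,1],[13,11],[15,0],[29,1],[33,19],[36,17],[49,0]]
[[6,19],[7,1],[13,11],[15,0],[29,1],[33,19],[36,17],[49,0]]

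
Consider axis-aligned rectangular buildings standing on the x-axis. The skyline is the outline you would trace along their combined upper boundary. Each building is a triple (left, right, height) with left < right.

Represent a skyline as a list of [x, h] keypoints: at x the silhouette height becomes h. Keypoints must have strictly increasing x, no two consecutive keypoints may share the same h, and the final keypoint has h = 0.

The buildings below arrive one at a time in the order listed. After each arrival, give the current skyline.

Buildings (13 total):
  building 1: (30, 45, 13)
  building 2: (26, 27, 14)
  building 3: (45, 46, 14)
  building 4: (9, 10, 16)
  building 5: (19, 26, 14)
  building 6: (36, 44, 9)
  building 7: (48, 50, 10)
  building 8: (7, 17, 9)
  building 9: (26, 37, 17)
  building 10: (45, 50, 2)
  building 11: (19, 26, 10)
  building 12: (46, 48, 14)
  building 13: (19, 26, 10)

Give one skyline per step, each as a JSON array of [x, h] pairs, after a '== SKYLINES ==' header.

== SKYLINES ==
[[30,13],[45,0]]
[[26,14],[27,0],[30,13],[45,0]]
[[26,14],[27,0],[30,13],[45,14],[46,0]]
[[9,16],[10,0],[26,14],[27,0],[30,13],[45,14],[46,0]]
[[9,16],[10,0],[19,14],[27,0],[30,13],[45,14],[46,0]]
[[9,16],[10,0],[19,14],[27,0],[30,13],[45,14],[46,0]]
[[9,16],[10,0],[19,14],[27,0],[30,13],[45,14],[46,0],[48,10],[50,0]]
[[7,9],[9,16],[10,9],[17,0],[19,14],[27,0],[30,13],[45,14],[46,0],[48,10],[50,0]]
[[7,9],[9,16],[10,9],[17,0],[19,14],[26,17],[37,13],[45,14],[46,0],[48,10],[50,0]]
[[7,9],[9,16],[10,9],[17,0],[19,14],[26,17],[37,13],[45,14],[46,2],[48,10],[50,0]]
[[7,9],[9,16],[10,9],[17,0],[19,14],[26,17],[37,13],[45,14],[46,2],[48,10],[50,0]]
[[7,9],[9,16],[10,9],[17,0],[19,14],[26,17],[37,13],[45,14],[48,10],[50,0]]
[[7,9],[9,16],[10,9],[17,0],[19,14],[26,17],[37,13],[45,14],[48,10],[50,0]]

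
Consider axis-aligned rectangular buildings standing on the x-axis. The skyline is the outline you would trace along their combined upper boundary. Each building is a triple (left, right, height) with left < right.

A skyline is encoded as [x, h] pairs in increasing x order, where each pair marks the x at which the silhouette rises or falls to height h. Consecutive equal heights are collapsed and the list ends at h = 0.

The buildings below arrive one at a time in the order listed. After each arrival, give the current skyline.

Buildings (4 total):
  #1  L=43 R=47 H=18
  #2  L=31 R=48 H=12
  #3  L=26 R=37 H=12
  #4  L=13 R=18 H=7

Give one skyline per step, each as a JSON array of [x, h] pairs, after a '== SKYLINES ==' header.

== SKYLINES ==
[[43,18],[47,0]]
[[31,12],[43,18],[47,12],[48,0]]
[[26,12],[43,18],[47,12],[48,0]]
[[13,7],[18,0],[26,12],[43,18],[47,12],[48,0]]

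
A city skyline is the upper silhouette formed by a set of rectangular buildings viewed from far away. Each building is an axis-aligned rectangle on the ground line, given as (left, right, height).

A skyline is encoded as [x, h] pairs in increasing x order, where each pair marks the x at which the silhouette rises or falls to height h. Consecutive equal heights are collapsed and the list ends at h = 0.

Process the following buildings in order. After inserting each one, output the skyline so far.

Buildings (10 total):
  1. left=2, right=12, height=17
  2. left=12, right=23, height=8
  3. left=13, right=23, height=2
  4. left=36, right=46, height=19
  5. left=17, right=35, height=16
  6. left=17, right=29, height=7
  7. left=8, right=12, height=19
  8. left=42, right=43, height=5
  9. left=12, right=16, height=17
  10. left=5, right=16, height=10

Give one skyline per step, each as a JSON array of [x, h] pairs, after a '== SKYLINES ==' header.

== SKYLINES ==
[[2,17],[12,0]]
[[2,17],[12,8],[23,0]]
[[2,17],[12,8],[23,0]]
[[2,17],[12,8],[23,0],[36,19],[46,0]]
[[2,17],[12,8],[17,16],[35,0],[36,19],[46,0]]
[[2,17],[12,8],[17,16],[35,0],[36,19],[46,0]]
[[2,17],[8,19],[12,8],[17,16],[35,0],[36,19],[46,0]]
[[2,17],[8,19],[12,8],[17,16],[35,0],[36,19],[46,0]]
[[2,17],[8,19],[12,17],[16,8],[17,16],[35,0],[36,19],[46,0]]
[[2,17],[8,19],[12,17],[16,8],[17,16],[35,0],[36,19],[46,0]]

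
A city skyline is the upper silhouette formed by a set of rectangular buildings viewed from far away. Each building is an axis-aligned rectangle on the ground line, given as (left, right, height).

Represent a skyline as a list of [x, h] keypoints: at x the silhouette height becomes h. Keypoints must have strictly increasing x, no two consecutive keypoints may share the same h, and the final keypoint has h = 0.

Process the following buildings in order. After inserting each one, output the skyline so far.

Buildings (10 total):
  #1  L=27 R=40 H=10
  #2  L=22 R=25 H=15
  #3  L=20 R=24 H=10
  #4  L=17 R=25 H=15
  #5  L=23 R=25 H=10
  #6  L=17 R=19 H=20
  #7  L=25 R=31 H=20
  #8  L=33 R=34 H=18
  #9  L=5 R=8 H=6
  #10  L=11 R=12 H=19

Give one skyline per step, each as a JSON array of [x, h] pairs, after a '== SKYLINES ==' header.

== SKYLINES ==
[[27,10],[40,0]]
[[22,15],[25,0],[27,10],[40,0]]
[[20,10],[22,15],[25,0],[27,10],[40,0]]
[[17,15],[25,0],[27,10],[40,0]]
[[17,15],[25,0],[27,10],[40,0]]
[[17,20],[19,15],[25,0],[27,10],[40,0]]
[[17,20],[19,15],[25,20],[31,10],[40,0]]
[[17,20],[19,15],[25,20],[31,10],[33,18],[34,10],[40,0]]
[[5,6],[8,0],[17,20],[19,15],[25,20],[31,10],[33,18],[34,10],[40,0]]
[[5,6],[8,0],[11,19],[12,0],[17,20],[19,15],[25,20],[31,10],[33,18],[34,10],[40,0]]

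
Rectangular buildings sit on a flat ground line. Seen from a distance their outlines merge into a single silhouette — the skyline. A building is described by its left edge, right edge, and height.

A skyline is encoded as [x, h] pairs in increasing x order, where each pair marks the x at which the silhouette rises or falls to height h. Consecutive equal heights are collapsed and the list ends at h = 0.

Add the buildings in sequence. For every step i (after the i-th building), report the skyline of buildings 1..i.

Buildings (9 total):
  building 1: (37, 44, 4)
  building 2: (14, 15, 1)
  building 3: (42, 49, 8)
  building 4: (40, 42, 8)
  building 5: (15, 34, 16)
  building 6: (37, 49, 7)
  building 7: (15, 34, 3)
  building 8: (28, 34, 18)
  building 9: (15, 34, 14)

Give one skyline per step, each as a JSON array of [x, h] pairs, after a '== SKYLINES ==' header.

== SKYLINES ==
[[37,4],[44,0]]
[[14,1],[15,0],[37,4],[44,0]]
[[14,1],[15,0],[37,4],[42,8],[49,0]]
[[14,1],[15,0],[37,4],[40,8],[49,0]]
[[14,1],[15,16],[34,0],[37,4],[40,8],[49,0]]
[[14,1],[15,16],[34,0],[37,7],[40,8],[49,0]]
[[14,1],[15,16],[34,0],[37,7],[40,8],[49,0]]
[[14,1],[15,16],[28,18],[34,0],[37,7],[40,8],[49,0]]
[[14,1],[15,16],[28,18],[34,0],[37,7],[40,8],[49,0]]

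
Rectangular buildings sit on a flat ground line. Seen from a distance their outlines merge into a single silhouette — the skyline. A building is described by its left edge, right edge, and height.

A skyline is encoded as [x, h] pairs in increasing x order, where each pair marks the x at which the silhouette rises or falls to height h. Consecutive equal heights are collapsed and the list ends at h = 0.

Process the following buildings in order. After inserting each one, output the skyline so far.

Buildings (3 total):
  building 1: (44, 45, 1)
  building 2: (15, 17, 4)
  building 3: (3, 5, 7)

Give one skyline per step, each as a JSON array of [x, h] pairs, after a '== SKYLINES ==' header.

== SKYLINES ==
[[44,1],[45,0]]
[[15,4],[17,0],[44,1],[45,0]]
[[3,7],[5,0],[15,4],[17,0],[44,1],[45,0]]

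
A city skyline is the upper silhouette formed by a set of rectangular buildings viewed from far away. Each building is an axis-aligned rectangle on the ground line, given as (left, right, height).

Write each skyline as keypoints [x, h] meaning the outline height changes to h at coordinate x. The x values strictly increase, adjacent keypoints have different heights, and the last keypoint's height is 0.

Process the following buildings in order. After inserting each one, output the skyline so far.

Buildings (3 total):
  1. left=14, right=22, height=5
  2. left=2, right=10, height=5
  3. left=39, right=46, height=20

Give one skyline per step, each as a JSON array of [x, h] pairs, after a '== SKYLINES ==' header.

== SKYLINES ==
[[14,5],[22,0]]
[[2,5],[10,0],[14,5],[22,0]]
[[2,5],[10,0],[14,5],[22,0],[39,20],[46,0]]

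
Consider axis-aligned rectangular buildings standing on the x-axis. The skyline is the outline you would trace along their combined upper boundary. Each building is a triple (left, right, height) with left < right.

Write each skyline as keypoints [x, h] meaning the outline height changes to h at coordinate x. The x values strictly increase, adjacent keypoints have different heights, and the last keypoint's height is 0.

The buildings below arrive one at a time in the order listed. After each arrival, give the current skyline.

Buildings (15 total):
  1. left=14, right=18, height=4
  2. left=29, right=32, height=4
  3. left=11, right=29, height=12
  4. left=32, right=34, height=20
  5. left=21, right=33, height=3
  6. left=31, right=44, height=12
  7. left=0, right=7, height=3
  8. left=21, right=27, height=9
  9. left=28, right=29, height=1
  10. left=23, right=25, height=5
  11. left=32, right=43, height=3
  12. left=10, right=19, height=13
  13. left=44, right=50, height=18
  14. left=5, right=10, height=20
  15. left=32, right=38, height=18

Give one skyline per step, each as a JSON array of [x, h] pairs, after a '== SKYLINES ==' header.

== SKYLINES ==
[[14,4],[18,0]]
[[14,4],[18,0],[29,4],[32,0]]
[[11,12],[29,4],[32,0]]
[[11,12],[29,4],[32,20],[34,0]]
[[11,12],[29,4],[32,20],[34,0]]
[[11,12],[29,4],[31,12],[32,20],[34,12],[44,0]]
[[0,3],[7,0],[11,12],[29,4],[31,12],[32,20],[34,12],[44,0]]
[[0,3],[7,0],[11,12],[29,4],[31,12],[32,20],[34,12],[44,0]]
[[0,3],[7,0],[11,12],[29,4],[31,12],[32,20],[34,12],[44,0]]
[[0,3],[7,0],[11,12],[29,4],[31,12],[32,20],[34,12],[44,0]]
[[0,3],[7,0],[11,12],[29,4],[31,12],[32,20],[34,12],[44,0]]
[[0,3],[7,0],[10,13],[19,12],[29,4],[31,12],[32,20],[34,12],[44,0]]
[[0,3],[7,0],[10,13],[19,12],[29,4],[31,12],[32,20],[34,12],[44,18],[50,0]]
[[0,3],[5,20],[10,13],[19,12],[29,4],[31,12],[32,20],[34,12],[44,18],[50,0]]
[[0,3],[5,20],[10,13],[19,12],[29,4],[31,12],[32,20],[34,18],[38,12],[44,18],[50,0]]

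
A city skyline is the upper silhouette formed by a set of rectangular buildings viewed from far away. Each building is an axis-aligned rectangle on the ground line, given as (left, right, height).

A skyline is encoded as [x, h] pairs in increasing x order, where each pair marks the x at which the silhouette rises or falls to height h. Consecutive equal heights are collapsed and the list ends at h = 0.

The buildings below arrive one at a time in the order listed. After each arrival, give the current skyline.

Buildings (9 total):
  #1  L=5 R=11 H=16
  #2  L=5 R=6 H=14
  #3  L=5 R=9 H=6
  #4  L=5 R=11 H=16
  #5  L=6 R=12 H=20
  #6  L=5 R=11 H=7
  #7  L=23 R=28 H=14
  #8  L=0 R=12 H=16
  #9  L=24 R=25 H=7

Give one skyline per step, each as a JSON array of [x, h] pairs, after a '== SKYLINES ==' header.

== SKYLINES ==
[[5,16],[11,0]]
[[5,16],[11,0]]
[[5,16],[11,0]]
[[5,16],[11,0]]
[[5,16],[6,20],[12,0]]
[[5,16],[6,20],[12,0]]
[[5,16],[6,20],[12,0],[23,14],[28,0]]
[[0,16],[6,20],[12,0],[23,14],[28,0]]
[[0,16],[6,20],[12,0],[23,14],[28,0]]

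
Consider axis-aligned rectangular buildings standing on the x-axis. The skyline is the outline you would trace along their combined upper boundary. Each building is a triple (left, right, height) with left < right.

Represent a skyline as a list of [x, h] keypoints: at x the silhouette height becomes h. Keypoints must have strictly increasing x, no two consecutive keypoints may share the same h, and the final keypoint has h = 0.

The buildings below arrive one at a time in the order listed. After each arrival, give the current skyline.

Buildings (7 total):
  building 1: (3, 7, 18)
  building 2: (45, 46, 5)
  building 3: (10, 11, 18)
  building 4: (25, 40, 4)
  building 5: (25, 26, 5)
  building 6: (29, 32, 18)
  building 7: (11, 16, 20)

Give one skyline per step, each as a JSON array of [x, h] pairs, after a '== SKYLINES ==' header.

== SKYLINES ==
[[3,18],[7,0]]
[[3,18],[7,0],[45,5],[46,0]]
[[3,18],[7,0],[10,18],[11,0],[45,5],[46,0]]
[[3,18],[7,0],[10,18],[11,0],[25,4],[40,0],[45,5],[46,0]]
[[3,18],[7,0],[10,18],[11,0],[25,5],[26,4],[40,0],[45,5],[46,0]]
[[3,18],[7,0],[10,18],[11,0],[25,5],[26,4],[29,18],[32,4],[40,0],[45,5],[46,0]]
[[3,18],[7,0],[10,18],[11,20],[16,0],[25,5],[26,4],[29,18],[32,4],[40,0],[45,5],[46,0]]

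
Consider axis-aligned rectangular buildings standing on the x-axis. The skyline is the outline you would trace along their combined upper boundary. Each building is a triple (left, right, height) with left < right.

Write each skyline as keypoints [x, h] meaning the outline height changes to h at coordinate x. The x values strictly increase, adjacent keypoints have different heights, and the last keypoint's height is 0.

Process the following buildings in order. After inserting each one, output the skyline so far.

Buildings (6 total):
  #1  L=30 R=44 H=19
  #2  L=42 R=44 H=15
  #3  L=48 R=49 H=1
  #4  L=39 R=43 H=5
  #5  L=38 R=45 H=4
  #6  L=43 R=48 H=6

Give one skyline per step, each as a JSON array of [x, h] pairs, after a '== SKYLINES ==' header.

== SKYLINES ==
[[30,19],[44,0]]
[[30,19],[44,0]]
[[30,19],[44,0],[48,1],[49,0]]
[[30,19],[44,0],[48,1],[49,0]]
[[30,19],[44,4],[45,0],[48,1],[49,0]]
[[30,19],[44,6],[48,1],[49,0]]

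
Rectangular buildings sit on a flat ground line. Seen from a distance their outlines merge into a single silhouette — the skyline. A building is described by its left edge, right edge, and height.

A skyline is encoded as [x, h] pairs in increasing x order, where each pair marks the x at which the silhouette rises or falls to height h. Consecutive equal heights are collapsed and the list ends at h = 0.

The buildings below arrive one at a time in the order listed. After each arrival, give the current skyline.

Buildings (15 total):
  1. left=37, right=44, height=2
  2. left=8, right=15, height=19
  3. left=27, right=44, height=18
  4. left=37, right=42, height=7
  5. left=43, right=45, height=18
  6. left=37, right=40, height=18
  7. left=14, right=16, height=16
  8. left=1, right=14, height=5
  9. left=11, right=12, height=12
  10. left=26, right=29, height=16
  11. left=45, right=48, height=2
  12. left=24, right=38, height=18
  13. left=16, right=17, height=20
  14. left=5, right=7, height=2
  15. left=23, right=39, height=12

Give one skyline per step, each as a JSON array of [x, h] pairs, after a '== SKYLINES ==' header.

== SKYLINES ==
[[37,2],[44,0]]
[[8,19],[15,0],[37,2],[44,0]]
[[8,19],[15,0],[27,18],[44,0]]
[[8,19],[15,0],[27,18],[44,0]]
[[8,19],[15,0],[27,18],[45,0]]
[[8,19],[15,0],[27,18],[45,0]]
[[8,19],[15,16],[16,0],[27,18],[45,0]]
[[1,5],[8,19],[15,16],[16,0],[27,18],[45,0]]
[[1,5],[8,19],[15,16],[16,0],[27,18],[45,0]]
[[1,5],[8,19],[15,16],[16,0],[26,16],[27,18],[45,0]]
[[1,5],[8,19],[15,16],[16,0],[26,16],[27,18],[45,2],[48,0]]
[[1,5],[8,19],[15,16],[16,0],[24,18],[45,2],[48,0]]
[[1,5],[8,19],[15,16],[16,20],[17,0],[24,18],[45,2],[48,0]]
[[1,5],[8,19],[15,16],[16,20],[17,0],[24,18],[45,2],[48,0]]
[[1,5],[8,19],[15,16],[16,20],[17,0],[23,12],[24,18],[45,2],[48,0]]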